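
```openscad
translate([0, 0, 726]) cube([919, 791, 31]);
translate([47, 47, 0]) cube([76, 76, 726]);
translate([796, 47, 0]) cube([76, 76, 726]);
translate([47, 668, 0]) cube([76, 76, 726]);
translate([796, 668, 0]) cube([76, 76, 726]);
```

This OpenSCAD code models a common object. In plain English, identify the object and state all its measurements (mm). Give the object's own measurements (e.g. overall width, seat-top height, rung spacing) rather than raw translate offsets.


A table: top 919 mm (x) × 791 mm (y), 31 mm thick, upper face at z = 757 mm, on four 76×76 mm square legs, each inset 47 mm from the nearest pair of top edges from z = 0 to the bottom of the top.


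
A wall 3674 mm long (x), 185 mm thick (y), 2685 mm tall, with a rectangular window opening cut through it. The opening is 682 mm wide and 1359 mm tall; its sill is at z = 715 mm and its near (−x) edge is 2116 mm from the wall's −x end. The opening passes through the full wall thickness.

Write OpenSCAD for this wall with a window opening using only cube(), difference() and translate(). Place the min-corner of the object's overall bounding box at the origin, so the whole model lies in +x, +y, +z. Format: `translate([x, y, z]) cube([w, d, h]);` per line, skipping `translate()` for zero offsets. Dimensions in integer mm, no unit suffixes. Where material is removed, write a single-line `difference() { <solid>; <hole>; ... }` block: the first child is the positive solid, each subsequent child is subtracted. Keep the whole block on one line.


difference() { cube([3674, 185, 2685]); translate([2116, 0, 715]) cube([682, 185, 1359]); }


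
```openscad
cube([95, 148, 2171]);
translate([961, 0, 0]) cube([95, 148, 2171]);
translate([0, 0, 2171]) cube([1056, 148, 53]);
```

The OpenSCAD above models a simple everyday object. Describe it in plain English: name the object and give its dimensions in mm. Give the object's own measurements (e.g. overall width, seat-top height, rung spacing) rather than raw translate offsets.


A door frame. The clear opening is 866 mm wide and 2171 mm high. Two 95 mm wide jambs, 148 mm deep, stand either side of the opening from the floor to the top of the opening. A 53 mm thick head sits across the top of both jambs, spanning the full outside width of the frame.


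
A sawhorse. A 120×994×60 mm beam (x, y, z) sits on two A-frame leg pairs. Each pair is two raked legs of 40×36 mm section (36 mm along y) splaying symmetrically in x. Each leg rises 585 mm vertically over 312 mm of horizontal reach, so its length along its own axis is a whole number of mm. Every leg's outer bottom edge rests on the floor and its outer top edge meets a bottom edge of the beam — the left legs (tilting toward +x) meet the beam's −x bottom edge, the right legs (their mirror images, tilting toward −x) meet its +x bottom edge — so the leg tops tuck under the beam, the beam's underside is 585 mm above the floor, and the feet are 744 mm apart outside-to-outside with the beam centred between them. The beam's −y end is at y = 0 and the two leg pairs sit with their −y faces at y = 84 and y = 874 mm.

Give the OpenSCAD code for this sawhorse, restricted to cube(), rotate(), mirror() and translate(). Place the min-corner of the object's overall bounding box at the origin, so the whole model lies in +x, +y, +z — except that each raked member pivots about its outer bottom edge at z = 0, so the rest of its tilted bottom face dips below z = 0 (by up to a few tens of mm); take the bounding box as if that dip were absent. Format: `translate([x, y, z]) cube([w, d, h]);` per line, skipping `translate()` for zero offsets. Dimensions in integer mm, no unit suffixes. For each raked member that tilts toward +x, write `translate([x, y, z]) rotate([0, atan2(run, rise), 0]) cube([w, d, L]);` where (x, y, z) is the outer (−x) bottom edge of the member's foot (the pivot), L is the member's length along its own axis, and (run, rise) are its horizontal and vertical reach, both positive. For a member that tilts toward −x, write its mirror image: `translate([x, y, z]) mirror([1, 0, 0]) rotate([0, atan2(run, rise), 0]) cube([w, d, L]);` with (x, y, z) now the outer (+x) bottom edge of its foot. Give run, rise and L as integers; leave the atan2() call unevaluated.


translate([312, 0, 585]) cube([120, 994, 60]);
translate([0, 84, 0]) rotate([0, atan2(312, 585), 0]) cube([40, 36, 663]);
translate([744, 84, 0]) mirror([1, 0, 0]) rotate([0, atan2(312, 585), 0]) cube([40, 36, 663]);
translate([0, 874, 0]) rotate([0, atan2(312, 585), 0]) cube([40, 36, 663]);
translate([744, 874, 0]) mirror([1, 0, 0]) rotate([0, atan2(312, 585), 0]) cube([40, 36, 663]);


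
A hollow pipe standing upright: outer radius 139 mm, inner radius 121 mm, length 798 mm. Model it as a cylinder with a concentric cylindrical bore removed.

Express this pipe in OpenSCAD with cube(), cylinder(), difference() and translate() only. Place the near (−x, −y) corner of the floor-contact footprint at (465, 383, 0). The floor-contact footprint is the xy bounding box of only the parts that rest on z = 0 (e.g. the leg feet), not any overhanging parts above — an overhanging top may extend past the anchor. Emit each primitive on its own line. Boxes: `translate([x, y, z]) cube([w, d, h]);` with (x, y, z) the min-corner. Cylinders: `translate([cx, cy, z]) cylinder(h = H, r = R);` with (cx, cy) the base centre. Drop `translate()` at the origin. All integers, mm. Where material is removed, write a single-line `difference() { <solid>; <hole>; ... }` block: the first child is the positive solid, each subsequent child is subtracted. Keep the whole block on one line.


difference() { translate([604, 522, 0]) cylinder(h = 798, r = 139); translate([604, 522, 0]) cylinder(h = 798, r = 121); }


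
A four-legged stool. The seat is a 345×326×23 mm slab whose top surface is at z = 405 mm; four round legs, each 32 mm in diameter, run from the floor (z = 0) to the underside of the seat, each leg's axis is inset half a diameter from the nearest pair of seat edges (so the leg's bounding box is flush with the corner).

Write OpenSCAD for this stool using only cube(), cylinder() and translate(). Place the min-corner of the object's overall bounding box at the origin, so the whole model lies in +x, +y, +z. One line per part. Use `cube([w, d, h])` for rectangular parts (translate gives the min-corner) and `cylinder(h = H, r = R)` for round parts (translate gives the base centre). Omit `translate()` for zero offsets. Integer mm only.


translate([0, 0, 382]) cube([345, 326, 23]);
translate([16, 16, 0]) cylinder(h = 382, r = 16);
translate([329, 16, 0]) cylinder(h = 382, r = 16);
translate([16, 310, 0]) cylinder(h = 382, r = 16);
translate([329, 310, 0]) cylinder(h = 382, r = 16);


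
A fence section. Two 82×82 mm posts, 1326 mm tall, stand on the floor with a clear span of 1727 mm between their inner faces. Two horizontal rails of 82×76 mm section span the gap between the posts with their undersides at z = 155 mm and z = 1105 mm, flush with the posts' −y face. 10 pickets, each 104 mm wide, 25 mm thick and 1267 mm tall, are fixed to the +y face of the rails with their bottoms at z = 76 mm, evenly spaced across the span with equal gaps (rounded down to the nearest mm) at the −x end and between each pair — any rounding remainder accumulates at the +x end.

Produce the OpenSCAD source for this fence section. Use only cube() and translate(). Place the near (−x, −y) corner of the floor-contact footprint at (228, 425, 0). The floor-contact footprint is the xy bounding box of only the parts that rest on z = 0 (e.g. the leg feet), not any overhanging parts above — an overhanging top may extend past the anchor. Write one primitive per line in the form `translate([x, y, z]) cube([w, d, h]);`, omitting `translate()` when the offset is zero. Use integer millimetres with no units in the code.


translate([228, 425, 0]) cube([82, 82, 1326]);
translate([2037, 425, 0]) cube([82, 82, 1326]);
translate([310, 425, 155]) cube([1727, 82, 76]);
translate([310, 425, 1105]) cube([1727, 82, 76]);
translate([372, 507, 76]) cube([104, 25, 1267]);
translate([538, 507, 76]) cube([104, 25, 1267]);
translate([704, 507, 76]) cube([104, 25, 1267]);
translate([870, 507, 76]) cube([104, 25, 1267]);
translate([1036, 507, 76]) cube([104, 25, 1267]);
translate([1202, 507, 76]) cube([104, 25, 1267]);
translate([1368, 507, 76]) cube([104, 25, 1267]);
translate([1534, 507, 76]) cube([104, 25, 1267]);
translate([1700, 507, 76]) cube([104, 25, 1267]);
translate([1866, 507, 76]) cube([104, 25, 1267]);


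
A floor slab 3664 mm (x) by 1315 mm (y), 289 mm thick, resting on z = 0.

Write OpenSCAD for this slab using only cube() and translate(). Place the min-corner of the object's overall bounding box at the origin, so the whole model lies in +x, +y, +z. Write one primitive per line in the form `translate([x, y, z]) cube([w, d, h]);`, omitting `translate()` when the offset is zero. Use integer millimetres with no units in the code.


cube([3664, 1315, 289]);


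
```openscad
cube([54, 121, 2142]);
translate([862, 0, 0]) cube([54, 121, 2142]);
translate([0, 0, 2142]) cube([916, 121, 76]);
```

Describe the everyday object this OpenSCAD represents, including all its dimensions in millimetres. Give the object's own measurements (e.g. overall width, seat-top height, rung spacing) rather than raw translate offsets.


A door frame. The clear opening is 808 mm wide and 2142 mm high. Two 54 mm wide jambs, 121 mm deep, stand either side of the opening from the floor to the top of the opening. A 76 mm thick head sits across the top of both jambs, spanning the full outside width of the frame.


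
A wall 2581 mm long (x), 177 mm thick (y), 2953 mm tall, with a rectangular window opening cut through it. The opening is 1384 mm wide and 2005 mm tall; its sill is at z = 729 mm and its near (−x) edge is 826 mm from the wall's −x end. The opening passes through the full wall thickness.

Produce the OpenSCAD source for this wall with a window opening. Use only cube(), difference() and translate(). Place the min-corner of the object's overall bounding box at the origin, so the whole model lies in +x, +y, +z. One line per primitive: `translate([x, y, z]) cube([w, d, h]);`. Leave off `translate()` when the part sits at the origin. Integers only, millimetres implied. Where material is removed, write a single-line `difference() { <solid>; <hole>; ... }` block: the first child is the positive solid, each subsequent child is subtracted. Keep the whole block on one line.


difference() { cube([2581, 177, 2953]); translate([826, 0, 729]) cube([1384, 177, 2005]); }


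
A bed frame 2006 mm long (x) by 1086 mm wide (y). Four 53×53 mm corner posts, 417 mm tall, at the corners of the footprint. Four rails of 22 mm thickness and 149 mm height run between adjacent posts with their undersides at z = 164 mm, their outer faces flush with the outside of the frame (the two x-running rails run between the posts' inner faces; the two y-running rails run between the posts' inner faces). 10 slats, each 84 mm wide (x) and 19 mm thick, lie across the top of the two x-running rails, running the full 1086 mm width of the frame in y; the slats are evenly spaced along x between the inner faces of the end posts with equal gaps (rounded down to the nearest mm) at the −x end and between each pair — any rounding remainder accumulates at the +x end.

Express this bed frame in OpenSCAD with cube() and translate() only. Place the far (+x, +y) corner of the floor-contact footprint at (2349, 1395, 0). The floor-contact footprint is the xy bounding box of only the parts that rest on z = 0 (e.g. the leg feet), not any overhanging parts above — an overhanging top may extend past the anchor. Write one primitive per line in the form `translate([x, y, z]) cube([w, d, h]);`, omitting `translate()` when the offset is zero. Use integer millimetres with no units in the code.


// slat z = rail_z + rail_h = 164 + 149 = 313
// slat gap = ⌊(1900 − 10·84) / 11⌋ = 96
translate([343, 309, 0]) cube([53, 53, 417]);
translate([343, 1342, 0]) cube([53, 53, 417]);
translate([2296, 309, 0]) cube([53, 53, 417]);
translate([2296, 1342, 0]) cube([53, 53, 417]);
translate([396, 309, 164]) cube([1900, 22, 149]);
translate([396, 1373, 164]) cube([1900, 22, 149]);
translate([343, 362, 164]) cube([22, 980, 149]);
translate([2327, 362, 164]) cube([22, 980, 149]);
translate([492, 309, 313]) cube([84, 1086, 19]);
translate([672, 309, 313]) cube([84, 1086, 19]);
translate([852, 309, 313]) cube([84, 1086, 19]);
translate([1032, 309, 313]) cube([84, 1086, 19]);
translate([1212, 309, 313]) cube([84, 1086, 19]);
translate([1392, 309, 313]) cube([84, 1086, 19]);
translate([1572, 309, 313]) cube([84, 1086, 19]);
translate([1752, 309, 313]) cube([84, 1086, 19]);
translate([1932, 309, 313]) cube([84, 1086, 19]);
translate([2112, 309, 313]) cube([84, 1086, 19]);


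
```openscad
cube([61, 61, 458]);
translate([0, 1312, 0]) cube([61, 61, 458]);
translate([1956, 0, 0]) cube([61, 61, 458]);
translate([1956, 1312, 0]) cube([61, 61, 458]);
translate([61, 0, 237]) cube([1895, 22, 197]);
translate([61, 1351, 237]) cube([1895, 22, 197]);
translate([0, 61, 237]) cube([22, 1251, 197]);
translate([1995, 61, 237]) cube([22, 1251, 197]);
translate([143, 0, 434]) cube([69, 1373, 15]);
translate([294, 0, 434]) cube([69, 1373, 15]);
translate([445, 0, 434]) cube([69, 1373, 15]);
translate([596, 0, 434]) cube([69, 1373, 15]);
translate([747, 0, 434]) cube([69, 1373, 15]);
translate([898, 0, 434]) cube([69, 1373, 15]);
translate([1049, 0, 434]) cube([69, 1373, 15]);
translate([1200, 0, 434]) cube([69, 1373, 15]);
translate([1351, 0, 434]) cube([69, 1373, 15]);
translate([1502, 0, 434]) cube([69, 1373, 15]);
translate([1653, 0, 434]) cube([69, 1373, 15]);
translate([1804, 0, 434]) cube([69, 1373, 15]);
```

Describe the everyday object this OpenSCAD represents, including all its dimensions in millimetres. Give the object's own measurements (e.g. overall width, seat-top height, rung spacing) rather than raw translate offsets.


A bed frame 2017 mm long (x) by 1373 mm wide (y). Four 61×61 mm corner posts, 458 mm tall, at the corners of the footprint. Four rails of 22 mm thickness and 197 mm height run between adjacent posts with their undersides at z = 237 mm, their outer faces flush with the outside of the frame (the two x-running rails run between the posts' inner faces; the two y-running rails run between the posts' inner faces). 12 slats, each 69 mm wide (x) and 15 mm thick, lie across the top of the two x-running rails, running the full 1373 mm width of the frame in y; along x they sit between the end posts with a 82 mm gap after the −x posts and between neighbouring slats, leaving 83 mm before the +x posts.


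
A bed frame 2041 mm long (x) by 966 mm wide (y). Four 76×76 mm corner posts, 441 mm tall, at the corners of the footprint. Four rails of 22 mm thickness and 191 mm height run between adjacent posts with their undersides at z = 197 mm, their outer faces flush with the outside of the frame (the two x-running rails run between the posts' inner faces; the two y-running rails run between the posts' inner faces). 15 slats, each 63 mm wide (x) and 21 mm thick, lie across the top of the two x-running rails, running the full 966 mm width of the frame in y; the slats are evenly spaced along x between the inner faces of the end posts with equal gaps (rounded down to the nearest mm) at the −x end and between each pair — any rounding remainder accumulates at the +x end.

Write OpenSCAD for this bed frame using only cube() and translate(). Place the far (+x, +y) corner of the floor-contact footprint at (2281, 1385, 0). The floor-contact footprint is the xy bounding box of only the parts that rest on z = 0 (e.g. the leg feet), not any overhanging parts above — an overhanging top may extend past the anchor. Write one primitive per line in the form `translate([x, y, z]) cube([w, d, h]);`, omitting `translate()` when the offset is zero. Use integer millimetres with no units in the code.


translate([240, 419, 0]) cube([76, 76, 441]);
translate([240, 1309, 0]) cube([76, 76, 441]);
translate([2205, 419, 0]) cube([76, 76, 441]);
translate([2205, 1309, 0]) cube([76, 76, 441]);
translate([316, 419, 197]) cube([1889, 22, 191]);
translate([316, 1363, 197]) cube([1889, 22, 191]);
translate([240, 495, 197]) cube([22, 814, 191]);
translate([2259, 495, 197]) cube([22, 814, 191]);
translate([375, 419, 388]) cube([63, 966, 21]);
translate([497, 419, 388]) cube([63, 966, 21]);
translate([619, 419, 388]) cube([63, 966, 21]);
translate([741, 419, 388]) cube([63, 966, 21]);
translate([863, 419, 388]) cube([63, 966, 21]);
translate([985, 419, 388]) cube([63, 966, 21]);
translate([1107, 419, 388]) cube([63, 966, 21]);
translate([1229, 419, 388]) cube([63, 966, 21]);
translate([1351, 419, 388]) cube([63, 966, 21]);
translate([1473, 419, 388]) cube([63, 966, 21]);
translate([1595, 419, 388]) cube([63, 966, 21]);
translate([1717, 419, 388]) cube([63, 966, 21]);
translate([1839, 419, 388]) cube([63, 966, 21]);
translate([1961, 419, 388]) cube([63, 966, 21]);
translate([2083, 419, 388]) cube([63, 966, 21]);


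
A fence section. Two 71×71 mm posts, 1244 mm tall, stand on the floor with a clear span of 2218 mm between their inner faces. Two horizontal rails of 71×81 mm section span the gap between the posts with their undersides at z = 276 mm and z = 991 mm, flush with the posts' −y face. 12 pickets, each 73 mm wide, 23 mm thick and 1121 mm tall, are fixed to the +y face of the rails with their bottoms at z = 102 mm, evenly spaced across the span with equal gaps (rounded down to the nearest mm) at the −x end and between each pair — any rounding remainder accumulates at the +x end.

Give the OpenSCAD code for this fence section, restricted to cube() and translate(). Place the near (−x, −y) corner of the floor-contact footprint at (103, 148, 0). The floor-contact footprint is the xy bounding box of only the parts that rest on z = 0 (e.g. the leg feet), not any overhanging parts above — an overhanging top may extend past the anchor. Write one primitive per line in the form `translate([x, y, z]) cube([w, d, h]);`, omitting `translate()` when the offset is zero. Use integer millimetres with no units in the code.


translate([103, 148, 0]) cube([71, 71, 1244]);
translate([2392, 148, 0]) cube([71, 71, 1244]);
translate([174, 148, 276]) cube([2218, 71, 81]);
translate([174, 148, 991]) cube([2218, 71, 81]);
translate([277, 219, 102]) cube([73, 23, 1121]);
translate([453, 219, 102]) cube([73, 23, 1121]);
translate([629, 219, 102]) cube([73, 23, 1121]);
translate([805, 219, 102]) cube([73, 23, 1121]);
translate([981, 219, 102]) cube([73, 23, 1121]);
translate([1157, 219, 102]) cube([73, 23, 1121]);
translate([1333, 219, 102]) cube([73, 23, 1121]);
translate([1509, 219, 102]) cube([73, 23, 1121]);
translate([1685, 219, 102]) cube([73, 23, 1121]);
translate([1861, 219, 102]) cube([73, 23, 1121]);
translate([2037, 219, 102]) cube([73, 23, 1121]);
translate([2213, 219, 102]) cube([73, 23, 1121]);


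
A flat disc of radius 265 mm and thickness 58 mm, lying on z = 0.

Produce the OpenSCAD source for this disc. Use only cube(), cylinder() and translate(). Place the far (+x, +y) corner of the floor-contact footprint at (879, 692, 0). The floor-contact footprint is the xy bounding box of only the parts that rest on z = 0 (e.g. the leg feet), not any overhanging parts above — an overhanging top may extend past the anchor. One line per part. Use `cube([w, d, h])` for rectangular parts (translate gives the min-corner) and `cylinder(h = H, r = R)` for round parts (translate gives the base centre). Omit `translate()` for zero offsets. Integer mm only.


translate([614, 427, 0]) cylinder(h = 58, r = 265);


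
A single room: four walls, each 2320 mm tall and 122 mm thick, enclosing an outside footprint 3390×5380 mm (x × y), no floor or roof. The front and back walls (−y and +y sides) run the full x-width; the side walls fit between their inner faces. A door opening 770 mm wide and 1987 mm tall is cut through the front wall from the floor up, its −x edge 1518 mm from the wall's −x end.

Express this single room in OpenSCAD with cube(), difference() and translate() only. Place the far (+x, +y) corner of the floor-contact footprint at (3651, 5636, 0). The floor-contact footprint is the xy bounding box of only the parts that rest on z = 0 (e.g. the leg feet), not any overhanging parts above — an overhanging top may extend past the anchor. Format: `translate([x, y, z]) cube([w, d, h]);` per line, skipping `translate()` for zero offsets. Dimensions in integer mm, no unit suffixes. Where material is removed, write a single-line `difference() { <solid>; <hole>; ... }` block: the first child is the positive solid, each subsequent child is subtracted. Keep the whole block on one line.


difference() { translate([261, 256, 0]) cube([3390, 122, 2320]); translate([1779, 256, 0]) cube([770, 122, 1987]); }
translate([261, 5514, 0]) cube([3390, 122, 2320]);
translate([261, 378, 0]) cube([122, 5136, 2320]);
translate([3529, 378, 0]) cube([122, 5136, 2320]);


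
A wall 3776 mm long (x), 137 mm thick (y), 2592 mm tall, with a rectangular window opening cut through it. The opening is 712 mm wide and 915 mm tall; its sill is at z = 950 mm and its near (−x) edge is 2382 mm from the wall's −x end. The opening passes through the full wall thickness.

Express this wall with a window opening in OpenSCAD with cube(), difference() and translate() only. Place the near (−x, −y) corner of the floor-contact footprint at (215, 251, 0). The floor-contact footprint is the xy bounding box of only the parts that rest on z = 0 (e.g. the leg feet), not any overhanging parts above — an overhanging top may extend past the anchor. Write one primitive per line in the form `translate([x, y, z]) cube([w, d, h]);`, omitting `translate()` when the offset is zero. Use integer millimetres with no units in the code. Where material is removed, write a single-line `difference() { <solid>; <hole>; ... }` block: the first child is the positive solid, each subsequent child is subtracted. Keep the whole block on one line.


difference() { translate([215, 251, 0]) cube([3776, 137, 2592]); translate([2597, 251, 950]) cube([712, 137, 915]); }


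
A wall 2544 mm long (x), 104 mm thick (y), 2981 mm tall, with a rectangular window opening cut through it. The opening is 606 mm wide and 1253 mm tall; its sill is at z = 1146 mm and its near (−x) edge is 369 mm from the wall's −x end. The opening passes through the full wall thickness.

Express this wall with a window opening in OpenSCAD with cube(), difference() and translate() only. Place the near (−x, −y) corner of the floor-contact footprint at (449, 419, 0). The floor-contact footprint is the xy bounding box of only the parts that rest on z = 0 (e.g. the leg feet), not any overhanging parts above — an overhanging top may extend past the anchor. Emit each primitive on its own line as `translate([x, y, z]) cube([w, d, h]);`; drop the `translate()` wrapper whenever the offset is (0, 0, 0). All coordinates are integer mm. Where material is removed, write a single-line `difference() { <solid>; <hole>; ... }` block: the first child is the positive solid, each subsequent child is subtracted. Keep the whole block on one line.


difference() { translate([449, 419, 0]) cube([2544, 104, 2981]); translate([818, 419, 1146]) cube([606, 104, 1253]); }


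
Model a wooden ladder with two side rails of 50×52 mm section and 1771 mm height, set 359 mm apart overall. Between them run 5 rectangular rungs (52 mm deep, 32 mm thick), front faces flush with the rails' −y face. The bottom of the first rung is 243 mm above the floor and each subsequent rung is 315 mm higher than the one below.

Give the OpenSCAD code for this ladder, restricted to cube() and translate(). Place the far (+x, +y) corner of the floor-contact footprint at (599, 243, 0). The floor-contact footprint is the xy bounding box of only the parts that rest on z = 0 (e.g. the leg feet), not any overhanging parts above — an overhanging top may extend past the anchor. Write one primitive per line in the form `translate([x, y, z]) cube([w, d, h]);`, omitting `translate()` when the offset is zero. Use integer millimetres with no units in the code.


translate([240, 191, 0]) cube([50, 52, 1771]);
translate([549, 191, 0]) cube([50, 52, 1771]);
translate([290, 191, 243]) cube([259, 52, 32]);
translate([290, 191, 558]) cube([259, 52, 32]);
translate([290, 191, 873]) cube([259, 52, 32]);
translate([290, 191, 1188]) cube([259, 52, 32]);
translate([290, 191, 1503]) cube([259, 52, 32]);


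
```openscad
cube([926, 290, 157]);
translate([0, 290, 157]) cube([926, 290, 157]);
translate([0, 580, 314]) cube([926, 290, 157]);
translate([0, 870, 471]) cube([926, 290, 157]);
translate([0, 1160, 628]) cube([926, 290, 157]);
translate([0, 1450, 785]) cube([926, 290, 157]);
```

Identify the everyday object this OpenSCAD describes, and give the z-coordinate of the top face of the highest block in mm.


A staircase. The total rise is 942 mm.

6 identical blocks, each offset up and back from the previous — a staircase. Each step is 157 mm tall and there are 6 of them, so the total rise is 6 × 157 = 942 mm.


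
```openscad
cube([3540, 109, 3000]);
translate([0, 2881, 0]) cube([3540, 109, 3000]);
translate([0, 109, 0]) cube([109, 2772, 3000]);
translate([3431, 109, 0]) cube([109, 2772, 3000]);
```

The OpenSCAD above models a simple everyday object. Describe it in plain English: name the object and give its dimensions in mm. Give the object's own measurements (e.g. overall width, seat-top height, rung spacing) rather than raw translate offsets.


The wall frame of a small rectangular building: four walls, each 3000 mm tall and 109 mm thick, enclosing a footprint 3540 mm (x) by 2990 mm (y) outside-to-outside, with no floor or roof. The front and back walls (the −y and +y sides) span the full width; the two side walls fit between them.


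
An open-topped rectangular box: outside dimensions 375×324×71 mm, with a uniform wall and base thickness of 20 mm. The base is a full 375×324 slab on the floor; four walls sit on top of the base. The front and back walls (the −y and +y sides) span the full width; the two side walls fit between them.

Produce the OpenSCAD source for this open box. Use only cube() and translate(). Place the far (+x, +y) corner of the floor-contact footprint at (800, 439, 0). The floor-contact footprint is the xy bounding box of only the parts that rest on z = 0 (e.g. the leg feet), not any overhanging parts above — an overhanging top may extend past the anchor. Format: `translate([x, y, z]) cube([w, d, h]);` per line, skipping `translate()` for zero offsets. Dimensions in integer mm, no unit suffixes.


translate([425, 115, 0]) cube([375, 324, 20]);
translate([425, 115, 20]) cube([375, 20, 51]);
translate([425, 419, 20]) cube([375, 20, 51]);
translate([425, 135, 20]) cube([20, 284, 51]);
translate([780, 135, 20]) cube([20, 284, 51]);


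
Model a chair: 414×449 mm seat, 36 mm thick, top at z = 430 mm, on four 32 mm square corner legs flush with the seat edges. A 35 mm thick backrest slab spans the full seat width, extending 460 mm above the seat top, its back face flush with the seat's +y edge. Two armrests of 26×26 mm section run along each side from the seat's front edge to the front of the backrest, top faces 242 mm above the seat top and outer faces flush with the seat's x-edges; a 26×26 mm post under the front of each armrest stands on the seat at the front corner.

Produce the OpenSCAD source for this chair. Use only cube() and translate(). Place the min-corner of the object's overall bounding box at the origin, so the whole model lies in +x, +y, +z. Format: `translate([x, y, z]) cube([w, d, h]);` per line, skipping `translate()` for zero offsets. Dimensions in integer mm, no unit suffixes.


translate([0, 0, 394]) cube([414, 449, 36]);
cube([32, 32, 394]);
translate([382, 0, 0]) cube([32, 32, 394]);
translate([0, 417, 0]) cube([32, 32, 394]);
translate([382, 417, 0]) cube([32, 32, 394]);
translate([0, 414, 430]) cube([414, 35, 460]);
translate([0, 0, 646]) cube([26, 414, 26]);
translate([388, 0, 646]) cube([26, 414, 26]);
translate([0, 0, 430]) cube([26, 26, 216]);
translate([388, 0, 430]) cube([26, 26, 216]);


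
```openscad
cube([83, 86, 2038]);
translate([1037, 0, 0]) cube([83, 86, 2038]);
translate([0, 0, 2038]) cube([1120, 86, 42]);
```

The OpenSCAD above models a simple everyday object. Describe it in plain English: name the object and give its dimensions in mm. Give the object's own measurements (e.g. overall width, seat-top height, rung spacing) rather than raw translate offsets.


A door frame. The clear opening is 954 mm wide and 2038 mm high. Two 83 mm wide jambs, 86 mm deep, stand either side of the opening from the floor to the top of the opening. A 42 mm thick head sits across the top of both jambs, spanning the full outside width of the frame.


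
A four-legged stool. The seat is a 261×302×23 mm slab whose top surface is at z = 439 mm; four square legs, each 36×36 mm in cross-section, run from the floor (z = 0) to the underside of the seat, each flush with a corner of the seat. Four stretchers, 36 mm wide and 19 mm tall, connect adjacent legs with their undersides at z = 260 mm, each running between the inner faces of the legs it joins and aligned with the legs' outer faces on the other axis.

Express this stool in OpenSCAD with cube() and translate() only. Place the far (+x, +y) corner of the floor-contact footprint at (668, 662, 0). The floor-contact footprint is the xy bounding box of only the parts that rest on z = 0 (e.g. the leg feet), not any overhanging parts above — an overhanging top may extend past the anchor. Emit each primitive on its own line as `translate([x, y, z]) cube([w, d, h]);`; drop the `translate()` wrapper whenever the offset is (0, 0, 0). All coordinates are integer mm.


// leg_h = 439 - 23 = 416
// stretcher span = 261 - 2*36 = 189
translate([407, 360, 416]) cube([261, 302, 23]);
translate([407, 360, 0]) cube([36, 36, 416]);
translate([632, 360, 0]) cube([36, 36, 416]);
translate([407, 626, 0]) cube([36, 36, 416]);
translate([632, 626, 0]) cube([36, 36, 416]);
translate([443, 360, 260]) cube([189, 36, 19]);
translate([443, 626, 260]) cube([189, 36, 19]);
translate([407, 396, 260]) cube([36, 230, 19]);
translate([632, 396, 260]) cube([36, 230, 19]);


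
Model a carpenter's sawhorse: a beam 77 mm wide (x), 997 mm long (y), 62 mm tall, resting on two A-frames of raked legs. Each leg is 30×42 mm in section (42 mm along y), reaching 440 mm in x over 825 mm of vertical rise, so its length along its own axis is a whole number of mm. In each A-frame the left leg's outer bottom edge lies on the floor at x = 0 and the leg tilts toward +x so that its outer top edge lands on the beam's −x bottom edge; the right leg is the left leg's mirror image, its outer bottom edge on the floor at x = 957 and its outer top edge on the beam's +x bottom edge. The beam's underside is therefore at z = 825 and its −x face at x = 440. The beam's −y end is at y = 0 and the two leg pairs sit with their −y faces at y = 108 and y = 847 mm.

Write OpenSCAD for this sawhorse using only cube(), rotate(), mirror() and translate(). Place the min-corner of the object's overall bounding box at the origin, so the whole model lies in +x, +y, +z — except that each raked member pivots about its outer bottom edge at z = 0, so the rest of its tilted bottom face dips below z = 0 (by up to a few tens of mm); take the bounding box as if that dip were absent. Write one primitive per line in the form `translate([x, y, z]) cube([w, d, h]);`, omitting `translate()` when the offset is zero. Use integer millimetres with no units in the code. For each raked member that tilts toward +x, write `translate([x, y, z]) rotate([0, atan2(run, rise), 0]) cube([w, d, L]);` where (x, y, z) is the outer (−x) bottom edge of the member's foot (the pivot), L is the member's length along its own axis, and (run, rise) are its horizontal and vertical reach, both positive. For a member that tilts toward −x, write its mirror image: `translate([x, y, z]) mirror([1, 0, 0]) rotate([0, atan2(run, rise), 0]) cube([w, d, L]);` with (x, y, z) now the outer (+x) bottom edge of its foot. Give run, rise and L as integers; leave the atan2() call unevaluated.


translate([440, 0, 825]) cube([77, 997, 62]);
translate([0, 108, 0]) rotate([0, atan2(440, 825), 0]) cube([30, 42, 935]);
translate([957, 108, 0]) mirror([1, 0, 0]) rotate([0, atan2(440, 825), 0]) cube([30, 42, 935]);
translate([0, 847, 0]) rotate([0, atan2(440, 825), 0]) cube([30, 42, 935]);
translate([957, 847, 0]) mirror([1, 0, 0]) rotate([0, atan2(440, 825), 0]) cube([30, 42, 935]);


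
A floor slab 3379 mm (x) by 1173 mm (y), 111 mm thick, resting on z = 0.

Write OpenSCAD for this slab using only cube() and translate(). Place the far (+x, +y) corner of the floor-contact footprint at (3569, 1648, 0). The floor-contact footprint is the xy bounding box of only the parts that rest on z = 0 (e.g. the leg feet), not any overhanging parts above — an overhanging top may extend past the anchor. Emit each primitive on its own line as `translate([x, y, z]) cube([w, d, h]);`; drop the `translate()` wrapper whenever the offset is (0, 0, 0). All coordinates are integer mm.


translate([190, 475, 0]) cube([3379, 1173, 111]);


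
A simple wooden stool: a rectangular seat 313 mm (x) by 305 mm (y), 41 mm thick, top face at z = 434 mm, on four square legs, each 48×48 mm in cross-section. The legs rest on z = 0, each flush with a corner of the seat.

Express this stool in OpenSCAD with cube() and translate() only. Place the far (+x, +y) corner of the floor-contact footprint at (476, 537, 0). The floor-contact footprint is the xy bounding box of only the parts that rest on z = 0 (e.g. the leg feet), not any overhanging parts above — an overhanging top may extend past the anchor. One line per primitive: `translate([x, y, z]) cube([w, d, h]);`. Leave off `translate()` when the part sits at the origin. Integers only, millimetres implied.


// leg_h = 434 - 41 = 393
translate([163, 232, 393]) cube([313, 305, 41]);
translate([163, 232, 0]) cube([48, 48, 393]);
translate([428, 232, 0]) cube([48, 48, 393]);
translate([163, 489, 0]) cube([48, 48, 393]);
translate([428, 489, 0]) cube([48, 48, 393]);


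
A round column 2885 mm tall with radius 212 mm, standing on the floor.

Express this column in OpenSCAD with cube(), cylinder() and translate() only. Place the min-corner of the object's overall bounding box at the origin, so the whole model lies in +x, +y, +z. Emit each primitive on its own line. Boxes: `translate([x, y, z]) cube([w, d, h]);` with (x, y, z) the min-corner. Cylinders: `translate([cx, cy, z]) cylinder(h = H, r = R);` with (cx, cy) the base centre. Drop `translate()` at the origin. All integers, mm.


translate([212, 212, 0]) cylinder(h = 2885, r = 212);


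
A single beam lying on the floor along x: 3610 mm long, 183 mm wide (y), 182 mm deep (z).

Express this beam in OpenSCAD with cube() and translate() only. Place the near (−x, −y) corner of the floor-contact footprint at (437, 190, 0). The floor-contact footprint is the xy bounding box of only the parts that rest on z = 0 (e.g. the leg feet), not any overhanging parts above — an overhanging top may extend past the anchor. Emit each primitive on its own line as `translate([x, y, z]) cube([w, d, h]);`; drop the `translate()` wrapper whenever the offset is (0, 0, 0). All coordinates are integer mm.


translate([437, 190, 0]) cube([3610, 183, 182]);


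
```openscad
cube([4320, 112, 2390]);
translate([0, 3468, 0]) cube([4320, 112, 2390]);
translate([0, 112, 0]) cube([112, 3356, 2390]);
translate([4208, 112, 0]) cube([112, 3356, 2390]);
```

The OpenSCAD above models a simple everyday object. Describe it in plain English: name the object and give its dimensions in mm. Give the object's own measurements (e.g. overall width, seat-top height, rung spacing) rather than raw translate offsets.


The wall frame of a small rectangular building: four walls, each 2390 mm tall and 112 mm thick, enclosing a footprint 4320 mm (x) by 3580 mm (y) outside-to-outside, with no floor or roof. The front and back walls (the −y and +y sides) span the full width; the two side walls fit between them.


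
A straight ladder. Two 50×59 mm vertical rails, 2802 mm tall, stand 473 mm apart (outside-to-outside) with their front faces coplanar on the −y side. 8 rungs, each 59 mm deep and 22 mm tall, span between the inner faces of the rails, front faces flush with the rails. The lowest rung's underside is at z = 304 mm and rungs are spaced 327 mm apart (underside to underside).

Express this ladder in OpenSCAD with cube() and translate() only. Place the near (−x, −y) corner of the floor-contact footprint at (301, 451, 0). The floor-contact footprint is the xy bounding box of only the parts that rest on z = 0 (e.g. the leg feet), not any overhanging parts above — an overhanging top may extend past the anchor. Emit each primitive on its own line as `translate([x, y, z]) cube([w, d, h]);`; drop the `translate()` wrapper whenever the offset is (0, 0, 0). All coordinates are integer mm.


translate([301, 451, 0]) cube([50, 59, 2802]);
translate([724, 451, 0]) cube([50, 59, 2802]);
translate([351, 451, 304]) cube([373, 59, 22]);
translate([351, 451, 631]) cube([373, 59, 22]);
translate([351, 451, 958]) cube([373, 59, 22]);
translate([351, 451, 1285]) cube([373, 59, 22]);
translate([351, 451, 1612]) cube([373, 59, 22]);
translate([351, 451, 1939]) cube([373, 59, 22]);
translate([351, 451, 2266]) cube([373, 59, 22]);
translate([351, 451, 2593]) cube([373, 59, 22]);


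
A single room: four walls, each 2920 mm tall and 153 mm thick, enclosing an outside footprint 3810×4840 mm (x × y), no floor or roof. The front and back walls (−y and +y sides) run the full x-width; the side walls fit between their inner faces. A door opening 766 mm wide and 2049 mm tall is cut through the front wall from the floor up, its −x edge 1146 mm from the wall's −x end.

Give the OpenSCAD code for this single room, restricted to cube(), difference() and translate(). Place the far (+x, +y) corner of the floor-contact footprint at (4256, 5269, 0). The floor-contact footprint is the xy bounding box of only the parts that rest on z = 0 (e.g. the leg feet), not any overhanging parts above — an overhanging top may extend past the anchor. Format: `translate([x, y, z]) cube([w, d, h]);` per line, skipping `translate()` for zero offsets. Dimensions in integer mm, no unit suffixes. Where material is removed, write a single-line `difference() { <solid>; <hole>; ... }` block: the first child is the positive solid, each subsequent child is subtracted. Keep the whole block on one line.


difference() { translate([446, 429, 0]) cube([3810, 153, 2920]); translate([1592, 429, 0]) cube([766, 153, 2049]); }
translate([446, 5116, 0]) cube([3810, 153, 2920]);
translate([446, 582, 0]) cube([153, 4534, 2920]);
translate([4103, 582, 0]) cube([153, 4534, 2920]);


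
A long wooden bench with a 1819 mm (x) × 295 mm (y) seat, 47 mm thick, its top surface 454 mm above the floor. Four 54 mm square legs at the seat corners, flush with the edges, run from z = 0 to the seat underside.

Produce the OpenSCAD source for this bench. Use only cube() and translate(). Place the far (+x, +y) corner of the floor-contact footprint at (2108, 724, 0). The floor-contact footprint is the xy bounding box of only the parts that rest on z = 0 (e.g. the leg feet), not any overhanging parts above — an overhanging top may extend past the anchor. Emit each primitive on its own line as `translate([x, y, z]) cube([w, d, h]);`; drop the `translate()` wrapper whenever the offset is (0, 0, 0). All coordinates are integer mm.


// leg_h = 454 − 47 = 407
translate([289, 429, 407]) cube([1819, 295, 47]);
translate([289, 429, 0]) cube([54, 54, 407]);
translate([289, 670, 0]) cube([54, 54, 407]);
translate([2054, 429, 0]) cube([54, 54, 407]);
translate([2054, 670, 0]) cube([54, 54, 407]);


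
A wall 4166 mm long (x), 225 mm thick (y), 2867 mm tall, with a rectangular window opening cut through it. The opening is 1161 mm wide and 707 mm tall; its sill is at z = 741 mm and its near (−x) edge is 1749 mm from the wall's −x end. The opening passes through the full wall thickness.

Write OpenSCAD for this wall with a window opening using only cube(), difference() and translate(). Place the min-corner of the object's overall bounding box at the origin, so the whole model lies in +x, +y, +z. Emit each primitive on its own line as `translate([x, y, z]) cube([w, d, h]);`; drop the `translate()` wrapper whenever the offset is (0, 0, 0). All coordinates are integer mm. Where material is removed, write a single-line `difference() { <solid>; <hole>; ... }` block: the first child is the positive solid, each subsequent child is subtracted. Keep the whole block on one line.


difference() { cube([4166, 225, 2867]); translate([1749, 0, 741]) cube([1161, 225, 707]); }
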